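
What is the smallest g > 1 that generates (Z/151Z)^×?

6

φ(151) = 151 − 1 = 150 = 2 · 3 · 5^2.
Test candidates g = 2, 3, … against the prime factors q ∈ {2, 3, 5} of φ(151): g is a generator iff g^(150/q) ≢ 1 for every such q.
g = 2: 2^75 ≡ 1 — hits 1, so not a primitive root.
g = 3: 3^75 ≡ 150; 3^50 ≡ 1 — hits 1, so not a primitive root.
g = 4: 4^75 ≡ 1 — hits 1, so not a primitive root.
g = 5: 5^75 ≡ 1 — hits 1, so not a primitive root.
g = 6: 6^75 ≡ 150; 6^50 ≡ 32; 6^30 ≡ 59 — none is 1, so 6 is a primitive root.
So 6 is the smallest generator of (Z/151Z)^×.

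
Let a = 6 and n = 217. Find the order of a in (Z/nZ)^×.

6

ord(6) | φ(217) = φ(7·31) = (7−1)·(31−1) = 6·30 = 180 = 2^2 · 3^2 · 5.
Divisors of 180: 1, 2, 3, 4, 5, 6, 9, 10, 12, 15, 18, 20, 30, 36, 45, 60, 90, 180.
Test each divisor d:
6^1 ≡ 6 (mod 217)
6^2 ≡ 36 (mod 217)
6^3 ≡ 216 (mod 217)
6^4 ≡ 211 (mod 217)
6^5 ≡ 181 (mod 217)
6^6 ≡ 1 (mod 217) ✓
Therefore the multiplicative order of 6 modulo 217 is 6.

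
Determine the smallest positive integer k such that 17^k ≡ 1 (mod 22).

Since 17 ∈ (Z/22Z)^×, its order divides φ(22) = φ(2)·φ(11) = 1·10 = 10 = 2 · 5.
Divisors of 10: 1, 2, 5, 10.
Test each divisor d:
17^1 ≡ 17
17^2 ≡ 3
17^5 ≡ 21
17^10 ≡ 1
Hence ord(17) = 10.

10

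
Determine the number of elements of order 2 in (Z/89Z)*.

φ(89) = 89 − 1 = 88 = 2^3 · 11.
In a cyclic group of order 88, there are φ(d) elements of order d for each divisor d of 88, and zero for non-divisors.
2 | 88, and φ(2) = 2 − 1 = 1.

1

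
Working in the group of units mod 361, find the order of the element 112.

171

By Lagrange's theorem, ord_361(112) divides φ(361) = φ(19^2) = 19·(19−1) = 342 = 2 · 3^2 · 19.
Divisors of 342: 1, 2, 3, 6, 9, 18, 19, 38, 57, 114, 171, 342.
Evaluate successive powers at the divisors of 342:
112^1 ≡ 112 (mod 361)
112^2 ≡ 270 (mod 361)
112^3 ≡ 277 (mod 361)
112^6 ≡ 197 (mod 361)
112^9 ≡ 58 (mod 361)
112^18 ≡ 115 (mod 361)
112^19 ≡ 245 (mod 361)
112^38 ≡ 99 (mod 361)
112^57 ≡ 68 (mod 361)
112^114 ≡ 292 (mod 361)
112^171 ≡ 1 (mod 361) ✓
Hence ord(112) = 171.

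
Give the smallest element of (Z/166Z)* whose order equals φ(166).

5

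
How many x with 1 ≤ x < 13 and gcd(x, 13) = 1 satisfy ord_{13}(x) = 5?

0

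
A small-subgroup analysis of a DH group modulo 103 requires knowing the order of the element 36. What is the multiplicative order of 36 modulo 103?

The order of 36 must divide φ(103) = 103 − 1 = 102 = 2 · 3 · 17.
Divisors of 102: 1, 2, 3, 6, 17, 34, 51, 102.
Compute 36^d (mod 103) for the divisors d until we hit 1:
36^1 ≡ 36 (mod 103)
36^2 ≡ 60 (mod 103)
36^3 ≡ 100 (mod 103)
36^6 ≡ 9 (mod 103)
36^17 ≡ 46 (mod 103)
36^34 ≡ 56 (mod 103)
36^51 ≡ 1 (mod 103) ✓
Hence ord(36) = 51.

51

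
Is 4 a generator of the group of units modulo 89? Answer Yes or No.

No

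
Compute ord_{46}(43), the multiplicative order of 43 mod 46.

22

ord(43) | φ(46) = φ(2)·φ(23) = 1·22 = 22 = 2 · 11.
Divisors of 22: 1, 2, 11, 22.
Check 43^d mod 46 for each divisor in increasing order:
43^1 ≡ 43
43^2 ≡ 9
43^11 ≡ 45
43^22 ≡ 1
So ord_46(43) = 22.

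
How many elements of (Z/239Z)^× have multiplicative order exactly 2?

1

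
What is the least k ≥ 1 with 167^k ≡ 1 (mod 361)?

Since 167 ∈ (Z/361Z)^×, its order divides φ(361) = φ(19^2) = 19·(19−1) = 342 = 2 · 3^2 · 19.
Divisors of 342: 1, 2, 3, 6, 9, 18, 19, 38, 57, 114, 171, 342.
Check 167^d mod 361 for each divisor in increasing order:
167^1 ≡ 167 (mod 361)
167^2 ≡ 92 (mod 361)
167^3 ≡ 202 (mod 361)
167^6 ≡ 11 (mod 361)
167^9 ≡ 56 (mod 361)
167^18 ≡ 248 (mod 361)
167^19 ≡ 262 (mod 361)
167^38 ≡ 54 (mod 361)
167^57 ≡ 69 (mod 361)
167^114 ≡ 68 (mod 361)
167^171 ≡ 360 (mod 361)
167^342 ≡ 1 (mod 361) ✓
The smallest such exponent is 342, so the order of 167 is 342.

342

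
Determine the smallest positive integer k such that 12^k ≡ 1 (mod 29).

4

By Lagrange's theorem, ord_29(12) divides φ(29) = 29 − 1 = 28 = 2^2 · 7.
Divisors of 28: 1, 2, 4, 7, 14, 28.
Check 12^d mod 29 for each divisor in increasing order:
12^1 ≡ 12 (mod 29)
12^2 ≡ 28 (mod 29)
12^4 ≡ 1 (mod 29) ✓
The smallest such exponent is 4, so the order of 12 is 4.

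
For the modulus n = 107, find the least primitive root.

φ(107) = 107 − 1 = 106 = 2 · 53.
g is a primitive root iff g^(106/q) ≢ 1 (mod 107) for each prime q ∈ {2, 53}.
g = 2: 2^53 ≡ 106; 2^2 ≡ 4 — none is 1, so 2 is a primitive root.
Hence the least primitive root of 107 is 2.

2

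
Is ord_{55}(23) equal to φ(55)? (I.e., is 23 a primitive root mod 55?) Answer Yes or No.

No

55 = 5 · 11 is a product of two distinct odd primes, so (Z/55Z)^× ≅ (Z/5Z)^× × (Z/11Z)^× is not cyclic.
No primitive root modulo 55 exists; in particular 23 is not one.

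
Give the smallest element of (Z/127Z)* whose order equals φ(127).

φ(127) = 127 − 1 = 126 = 2 · 3^2 · 7.
g is a primitive root iff g^(126/q) ≢ 1 (mod 127) for each prime q ∈ {2, 3, 7}.
g = 2: 2^63 ≡ 1 — hits 1, so not a primitive root.
g = 3: 3^63 ≡ 126; 3^42 ≡ 107; 3^18 ≡ 4 — none is 1, so 3 is a primitive root.
Hence the least primitive root of 127 is 3.

3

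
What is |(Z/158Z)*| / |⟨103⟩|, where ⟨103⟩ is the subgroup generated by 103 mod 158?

13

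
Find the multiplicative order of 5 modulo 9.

6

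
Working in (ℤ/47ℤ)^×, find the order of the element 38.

ord(38) | φ(47) = 47 − 1 = 46 = 2 · 23.
Divisors of 46: 1, 2, 23, 46.
Test each divisor d:
38^1 ≡ 38
38^2 ≡ 34
38^23 ≡ 46
38^46 ≡ 1
Therefore the multiplicative order of 38 modulo 47 is 46.

46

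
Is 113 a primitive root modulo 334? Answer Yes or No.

Yes

φ(334) = φ(2)·φ(167) = 1·166 = 166 = 2 · 83.
It suffices to check that the order of 113 is not a proper divisor of 166: compute 113^(166/q) for q ∈ {2, 83}.
113^83 ≡ 333 (mod 334)  [q = 2: ≢ 1 ✓]
113^2 ≡ 77 (mod 334)  [q = 83: ≢ 1 ✓]
None equal 1, so ord_334(113) = 166: 113 is a primitive root.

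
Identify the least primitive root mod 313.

φ(313) = 313 − 1 = 312 = 2^3 · 3 · 13.
Test candidates g = 2, 3, … against the prime factors q ∈ {2, 3, 13} of φ(313): g is a generator iff g^(312/q) ≢ 1 for every such q.
g = 2: 2^156 ≡ 1 — hits 1, so not a primitive root.
g = 3: 3^156 ≡ 1 — hits 1, so not a primitive root.
g = 4: 4^156 ≡ 1 — hits 1, so not a primitive root.
g = 5: 5^156 ≡ 312; 5^104 ≡ 1 — hits 1, so not a primitive root.
g = 6: 6^156 ≡ 1 — hits 1, so not a primitive root.
g = 7: 7^156 ≡ 312; 7^104 ≡ 1 — hits 1, so not a primitive root.
g = 8: 8^156 ≡ 1 — hits 1, so not a primitive root.
g = 9: 9^156 ≡ 1 — hits 1, so not a primitive root.
g = 10: 10^156 ≡ 312; 10^104 ≡ 214; 10^24 ≡ 103 — none is 1, so 10 is a primitive root.
Hence the least primitive root of 313 is 10.

10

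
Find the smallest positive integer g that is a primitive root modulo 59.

2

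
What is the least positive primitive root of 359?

φ(359) = 359 − 1 = 358 = 2 · 179.
g is a primitive root iff g^(358/q) ≢ 1 (mod 359) for each prime q ∈ {2, 179}.
g = 2: 2^179 ≡ 1 — hits 1, so not a primitive root.
g = 3: 3^179 ≡ 1 — hits 1, so not a primitive root.
g = 4: 4^179 ≡ 1 — hits 1, so not a primitive root.
g = 5: 5^179 ≡ 1 — hits 1, so not a primitive root.
g = 6: 6^179 ≡ 1 — hits 1, so not a primitive root.
g = 7: 7^179 ≡ 358; 7^2 ≡ 49 — none is 1, so 7 is a primitive root.
So 7 is the smallest generator of (Z/359Z)^×.

7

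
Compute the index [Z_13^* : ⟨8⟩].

By Lagrange's theorem, ord_13(8) divides φ(13) = 13 − 1 = 12 = 2^2 · 3.
Divisors of 12: 1, 2, 3, 4, 6, 12.
Check 8^d mod 13 for each divisor in increasing order:
8^1 ≡ 8 (mod 13)
8^2 ≡ 12 (mod 13)
8^3 ≡ 5 (mod 13)
8^4 ≡ 1 (mod 13) ✓
The order of 8 is 4, so the subgroup it generates has 4 elements.
Index = |(Z/13Z)^×| / |⟨8⟩| = 12 / 4 = 3.

3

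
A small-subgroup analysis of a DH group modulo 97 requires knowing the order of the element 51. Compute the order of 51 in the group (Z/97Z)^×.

By Lagrange's theorem, ord_97(51) divides φ(97) = 97 − 1 = 96 = 2^5 · 3.
Divisors of 96: 1, 2, 3, 4, 6, 8, 12, 16, 24, 32, 48, 96.
Evaluate successive powers at the divisors of 96:
51^1 ≡ 51 (mod 97)
51^2 ≡ 79 (mod 97)
51^3 ≡ 52 (mod 97)
51^4 ≡ 33 (mod 97)
51^6 ≡ 85 (mod 97)
51^8 ≡ 22 (mod 97)
51^12 ≡ 47 (mod 97)
51^16 ≡ 96 (mod 97)
51^24 ≡ 75 (mod 97)
51^32 ≡ 1 (mod 97) ✓
So ord_97(51) = 32.

32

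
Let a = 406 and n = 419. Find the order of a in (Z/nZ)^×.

22

The order of 406 must divide φ(419) = 419 − 1 = 418 = 2 · 11 · 19.
Divisors of 418: 1, 2, 11, 19, 22, 38, 209, 418.
Evaluate successive powers at the divisors of 418:
406^1 ≡ 406
406^2 ≡ 169
406^11 ≡ 418
406^19 ≡ 267
406^22 ≡ 1
Therefore the multiplicative order of 406 modulo 419 is 22.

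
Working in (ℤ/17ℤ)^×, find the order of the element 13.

Since 13 ∈ (Z/17Z)^×, its order divides φ(17) = 17 − 1 = 16 = 2^4.
Divisors of 16: 1, 2, 4, 8, 16.
Check 13^d mod 17 for each divisor in increasing order:
13^1 ≡ 13
13^2 ≡ 16
13^4 ≡ 1
The smallest such exponent is 4, so the order of 13 is 4.

4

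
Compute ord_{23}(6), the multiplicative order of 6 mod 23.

The order of 6 must divide φ(23) = 23 − 1 = 22 = 2 · 11.
Divisors of 22: 1, 2, 11, 22.
Test each divisor d:
6^1 ≡ 6
6^2 ≡ 13
6^11 ≡ 1
The smallest such exponent is 11, so the order of 6 is 11.

11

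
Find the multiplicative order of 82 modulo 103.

51

The order of 82 must divide φ(103) = 103 − 1 = 102 = 2 · 3 · 17.
Divisors of 102: 1, 2, 3, 6, 17, 34, 51, 102.
Compute 82^d (mod 103) for the divisors d until we hit 1:
82^1 ≡ 82 (mod 103)
82^2 ≡ 29 (mod 103)
82^3 ≡ 9 (mod 103)
82^6 ≡ 81 (mod 103)
82^17 ≡ 46 (mod 103)
82^34 ≡ 56 (mod 103)
82^51 ≡ 1 (mod 103) ✓
Hence ord(82) = 51.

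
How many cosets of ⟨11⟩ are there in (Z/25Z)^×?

The order of 11 must divide φ(25) = φ(5^2) = 5·(5−1) = 20 = 2^2 · 5.
Divisors of 20: 1, 2, 4, 5, 10, 20.
Compute 11^d (mod 25) for the divisors d until we hit 1:
11^1 ≡ 11 (mod 25)
11^2 ≡ 21 (mod 25)
11^4 ≡ 16 (mod 25)
11^5 ≡ 1 (mod 25) ✓
So ord_25(11) = 5, hence |⟨11⟩| = 5.
[(Z/25Z)^× : ⟨11⟩] = 20/5 = 4.

4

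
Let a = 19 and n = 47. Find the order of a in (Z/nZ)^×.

46

By Lagrange's theorem, ord_47(19) divides φ(47) = 47 − 1 = 46 = 2 · 23.
Divisors of 46: 1, 2, 23, 46.
Test each divisor d:
19^1 ≡ 19 (mod 47)
19^2 ≡ 32 (mod 47)
19^23 ≡ 46 (mod 47)
19^46 ≡ 1 (mod 47) ✓
The smallest such exponent is 46, so the order of 19 is 46.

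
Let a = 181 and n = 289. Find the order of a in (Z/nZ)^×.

272

The order of 181 must divide φ(289) = φ(17^2) = 17·(17−1) = 272 = 2^4 · 17.
Divisors of 272: 1, 2, 4, 8, 16, 17, 34, 68, 136, 272.
Check 181^d mod 289 for each divisor in increasing order:
181^1 ≡ 181 (mod 289)
181^2 ≡ 104 (mod 289)
181^4 ≡ 123 (mod 289)
181^8 ≡ 101 (mod 289)
181^16 ≡ 86 (mod 289)
181^17 ≡ 249 (mod 289)
181^34 ≡ 155 (mod 289)
181^68 ≡ 38 (mod 289)
181^136 ≡ 288 (mod 289)
181^272 ≡ 1 (mod 289) ✓
So ord_289(181) = 272.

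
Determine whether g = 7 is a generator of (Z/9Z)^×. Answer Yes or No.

φ(9) = φ(3^2) = 3·(3−1) = 6 = 2 · 3.
An element g generates (Z/9Z)^× iff g^(6/q) ≢ 1 (mod 9) for each prime q ∈ {2, 3}.
7^3 ≡ 1 (mod 9)  [q = 2: ≡ 1 ✗]
7^2 ≡ 4 (mod 9)  [q = 3: ≢ 1 ✓]
7^3 ≡ 1 shows ord(7) | 3, strictly less than φ(9); not a primitive root.

No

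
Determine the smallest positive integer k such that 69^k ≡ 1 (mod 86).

ord(69) | φ(86) = φ(2)·φ(43) = 1·42 = 42 = 2 · 3 · 7.
Divisors of 42: 1, 2, 3, 6, 7, 14, 21, 42.
Check 69^d mod 86 for each divisor in increasing order:
69^1 ≡ 69
69^2 ≡ 31
69^3 ≡ 75
69^6 ≡ 35
69^7 ≡ 7
69^14 ≡ 49
69^21 ≡ 85
69^42 ≡ 1
Therefore the multiplicative order of 69 modulo 86 is 42.

42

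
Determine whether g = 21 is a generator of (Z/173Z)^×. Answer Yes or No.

φ(173) = 173 − 1 = 172 = 2^2 · 43.
It suffices to check that the order of 21 is not a proper divisor of 172: compute 21^(172/q) for q ∈ {2, 43}.
21^86 ≡ 1 (mod 173)  [q = 2: ≡ 1 ✗]
21^4 ≡ 29 (mod 173)  [q = 43: ≢ 1 ✓]
The check at q = 2 fails, so 21 generates a proper subgroup.

No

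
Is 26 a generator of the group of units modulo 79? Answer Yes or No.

φ(79) = 79 − 1 = 78 = 2 · 3 · 13.
An element g generates (Z/79Z)^× iff g^(78/q) ≢ 1 (mod 79) for each prime q ∈ {2, 3, 13}.
26^39 ≡ 1 (mod 79)  [q = 2: ≡ 1 ✗]
26^26 ≡ 55 (mod 79)  [q = 3: ≢ 1 ✓]
26^6 ≡ 22 (mod 79)  [q = 13: ≢ 1 ✓]
Since 26^39 ≡ 1, the order of 26 divides 39 < 78, so 26 is not a primitive root.

No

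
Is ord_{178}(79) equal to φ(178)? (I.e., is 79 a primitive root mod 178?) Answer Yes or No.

No

φ(178) = φ(2)·φ(89) = 1·88 = 88 = 2^3 · 11.
Test 79^(88/q) mod 178 for each prime factor q of 88:
79^44 ≡ 1 (mod 178)  [q = 2: ≡ 1 ✗]
79^8 ≡ 45 (mod 178)  [q = 11: ≢ 1 ✓]
The check at q = 2 fails, so 79 generates a proper subgroup.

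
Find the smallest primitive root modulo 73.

5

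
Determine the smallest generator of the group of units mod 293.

φ(293) = 293 − 1 = 292 = 2^2 · 73.
g is a primitive root iff g^(292/q) ≢ 1 (mod 293) for each prime q ∈ {2, 73}.
g = 2: 2^146 ≡ 292; 2^4 ≡ 16 — none is 1, so 2 is a primitive root.
Hence the least primitive root of 293 is 2.

2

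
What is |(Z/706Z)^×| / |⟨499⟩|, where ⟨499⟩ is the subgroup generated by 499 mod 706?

Since 499 ∈ (Z/706Z)^×, its order divides φ(706) = φ(2)·φ(353) = 1·352 = 352 = 2^5 · 11.
Divisors of 352: 1, 2, 4, 8, 11, 16, 22, 32, 44, 88, 176, 352.
Check 499^d mod 706 for each divisor in increasing order:
499^1 ≡ 499 (mod 706)
499^2 ≡ 489 (mod 706)
499^4 ≡ 493 (mod 706)
499^8 ≡ 185 (mod 706)
499^11 ≡ 395 (mod 706)
499^16 ≡ 337 (mod 706)
499^22 ≡ 705 (mod 706)
499^32 ≡ 609 (mod 706)
499^44 ≡ 1 (mod 706) ✓
So ord_706(499) = 44, hence |⟨499⟩| = 44.
[(Z/706Z)^× : ⟨499⟩] = 352/44 = 8.

8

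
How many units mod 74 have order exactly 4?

2

φ(74) = φ(2)·φ(37) = 1·36 = 36 = 2^2 · 3^2.
Since (Z/74Z)^× is cyclic of order 36, the number of elements of order d is φ(d) when d | 36 and 0 otherwise.
4 = 2^2 divides 36, and φ(4) = 2.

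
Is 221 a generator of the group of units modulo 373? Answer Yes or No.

No

φ(373) = 373 − 1 = 372 = 2^2 · 3 · 31.
It suffices to check that the order of 221 is not a proper divisor of 372: compute 221^(372/q) for q ∈ {2, 3, 31}.
221^186 ≡ 1 (mod 373)  [q = 2: ≡ 1 ✗]
221^124 ≡ 1 (mod 373)  [q = 3: ≡ 1 ✗]
221^12 ≡ 213 (mod 373)  [q = 31: ≢ 1 ✓]
221^186 ≡ 1 shows ord(221) | 186, strictly less than φ(373); not a primitive root.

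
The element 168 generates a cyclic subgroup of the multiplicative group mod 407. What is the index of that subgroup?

The order of 168 must divide φ(407) = φ(11·37) = (11−1)·(37−1) = 10·36 = 360 = 2^3 · 3^2 · 5.
Divisors of 360: 1, 2, 3, 4, 5, 6, 8, 9, 10, 12, 15, 18, 20, 24, 30, 36, 40, 45, 60, 72, 90, 120, 180, 360.
Evaluate successive powers at the divisors of 360:
168^1 ≡ 168 (mod 407)
168^2 ≡ 141 (mod 407)
168^3 ≡ 82 (mod 407)
168^4 ≡ 345 (mod 407)
168^5 ≡ 166 (mod 407)
168^6 ≡ 212 (mod 407)
168^8 ≡ 181 (mod 407)
168^9 ≡ 290 (mod 407)
168^10 ≡ 287 (mod 407)
168^12 ≡ 174 (mod 407)
168^15 ≡ 23 (mod 407)
168^18 ≡ 258 (mod 407)
168^20 ≡ 155 (mod 407)
168^24 ≡ 158 (mod 407)
168^30 ≡ 122 (mod 407)
168^36 ≡ 223 (mod 407)
168^40 ≡ 12 (mod 407)
168^45 ≡ 364 (mod 407)
168^60 ≡ 232 (mod 407)
168^72 ≡ 75 (mod 407)
168^90 ≡ 221 (mod 407)
168^120 ≡ 100 (mod 407)
168^180 ≡ 1 (mod 407) ✓
Thus |⟨168⟩| = ord(168) = 180.
The index is φ(407) / ord(168) = 360 / 180 = 2.

2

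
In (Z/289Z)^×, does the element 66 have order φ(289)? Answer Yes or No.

φ(289) = φ(17^2) = 17·(17−1) = 272 = 2^4 · 17.
It suffices to check that the order of 66 is not a proper divisor of 272: compute 66^(272/q) for q ∈ {2, 17}.
66^136 ≡ 1 (mod 289)  [q = 2: ≡ 1 ✗]
66^16 ≡ 256 (mod 289)  [q = 17: ≢ 1 ✓]
The check at q = 2 fails, so 66 generates a proper subgroup.

No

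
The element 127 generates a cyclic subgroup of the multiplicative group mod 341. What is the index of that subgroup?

10

ord(127) | φ(341) = φ(11·31) = (11−1)·(31−1) = 10·30 = 300 = 2^2 · 3 · 5^2.
Divisors of 300: 1, 2, 3, 4, 5, 6, 10, 12, 15, 20, 25, 30, 50, 60, 75, 100, 150, 300.
Compute 127^d (mod 341) for the divisors d until we hit 1:
127^1 ≡ 127 (mod 341)
127^2 ≡ 102 (mod 341)
127^3 ≡ 337 (mod 341)
127^4 ≡ 174 (mod 341)
127^5 ≡ 274 (mod 341)
127^6 ≡ 16 (mod 341)
127^10 ≡ 56 (mod 341)
127^12 ≡ 256 (mod 341)
127^15 ≡ 340 (mod 341)
127^20 ≡ 67 (mod 341)
127^25 ≡ 285 (mod 341)
127^30 ≡ 1 (mod 341) ✓
Thus |⟨127⟩| = ord(127) = 30.
Index = |(Z/341Z)^×| / |⟨127⟩| = 300 / 30 = 10.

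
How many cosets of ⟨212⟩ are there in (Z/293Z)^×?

2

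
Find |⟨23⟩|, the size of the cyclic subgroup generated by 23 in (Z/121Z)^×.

11

Since 23 ∈ (Z/121Z)^×, its order divides φ(121) = φ(11^2) = 11·(11−1) = 110 = 2 · 5 · 11.
Divisors of 110: 1, 2, 5, 10, 11, 22, 55, 110.
Check 23^d mod 121 for each divisor in increasing order:
23^1 ≡ 23
23^2 ≡ 45
23^5 ≡ 111
23^10 ≡ 100
23^11 ≡ 1
So ord_121(23) = 11.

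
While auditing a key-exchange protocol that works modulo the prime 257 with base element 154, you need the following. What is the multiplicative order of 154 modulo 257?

The order of 154 must divide φ(257) = 257 − 1 = 256 = 2^8.
Divisors of 256: 1, 2, 4, 8, 16, 32, 64, 128, 256.
Check 154^d mod 257 for each divisor in increasing order:
154^1 ≡ 154
154^2 ≡ 72
154^4 ≡ 44
154^8 ≡ 137
154^16 ≡ 8
154^32 ≡ 64
154^64 ≡ 241
154^128 ≡ 256
154^256 ≡ 1
So ord_257(154) = 256.

256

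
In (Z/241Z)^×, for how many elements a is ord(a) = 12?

4

φ(241) = 241 − 1 = 240 = 2^4 · 3 · 5.
In a cyclic group of order 240, there are φ(d) elements of order d for each divisor d of 240, and zero for non-divisors.
12 = 2^2 · 3 divides 240, and φ(12) = 4.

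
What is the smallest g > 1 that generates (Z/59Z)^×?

2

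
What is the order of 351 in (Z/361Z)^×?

Since 351 ∈ (Z/361Z)^×, its order divides φ(361) = φ(19^2) = 19·(19−1) = 342 = 2 · 3^2 · 19.
Divisors of 342: 1, 2, 3, 6, 9, 18, 19, 38, 57, 114, 171, 342.
Evaluate successive powers at the divisors of 342:
351^1 ≡ 351 (mod 361)
351^2 ≡ 100 (mod 361)
351^3 ≡ 83 (mod 361)
351^6 ≡ 30 (mod 361)
351^9 ≡ 324 (mod 361)
351^18 ≡ 286 (mod 361)
351^19 ≡ 28 (mod 361)
351^38 ≡ 62 (mod 361)
351^57 ≡ 292 (mod 361)
351^114 ≡ 68 (mod 361)
351^171 ≡ 1 (mod 361) ✓
Therefore the multiplicative order of 351 modulo 361 is 171.

171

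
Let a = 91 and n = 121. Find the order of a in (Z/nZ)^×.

55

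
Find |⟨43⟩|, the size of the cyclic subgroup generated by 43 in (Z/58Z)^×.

Since 43 ∈ (Z/58Z)^×, its order divides φ(58) = φ(2)·φ(29) = 1·28 = 28 = 2^2 · 7.
Divisors of 28: 1, 2, 4, 7, 14, 28.
Test each divisor d:
43^1 ≡ 43 (mod 58)
43^2 ≡ 51 (mod 58)
43^4 ≡ 49 (mod 58)
43^7 ≡ 41 (mod 58)
43^14 ≡ 57 (mod 58)
43^28 ≡ 1 (mod 58) ✓
So ord_58(43) = 28.

28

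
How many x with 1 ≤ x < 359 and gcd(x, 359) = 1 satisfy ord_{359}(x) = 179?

178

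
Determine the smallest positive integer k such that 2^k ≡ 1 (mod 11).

10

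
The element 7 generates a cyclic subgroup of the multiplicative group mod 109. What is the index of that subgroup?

The order of 7 must divide φ(109) = 109 − 1 = 108 = 2^2 · 3^3.
Divisors of 108: 1, 2, 3, 4, 6, 9, 12, 18, 27, 36, 54, 108.
Evaluate successive powers at the divisors of 108:
7^1 ≡ 7 (mod 109)
7^2 ≡ 49 (mod 109)
7^3 ≡ 16 (mod 109)
7^4 ≡ 3 (mod 109)
7^6 ≡ 38 (mod 109)
7^9 ≡ 63 (mod 109)
7^12 ≡ 27 (mod 109)
7^18 ≡ 45 (mod 109)
7^27 ≡ 1 (mod 109) ✓
Thus |⟨7⟩| = ord(7) = 27.
Index = |(Z/109Z)^×| / |⟨7⟩| = 108 / 27 = 4.

4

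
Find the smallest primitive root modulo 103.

φ(103) = 103 − 1 = 102 = 2 · 3 · 17.
Test candidates g = 2, 3, … against the prime factors q ∈ {2, 3, 17} of φ(103): g is a generator iff g^(102/q) ≢ 1 for every such q.
g = 2: 2^51 ≡ 1 — hits 1, so not a primitive root.
g = 3: 3^51 ≡ 102; 3^34 ≡ 1 — hits 1, so not a primitive root.
g = 4: 4^51 ≡ 1 — hits 1, so not a primitive root.
g = 5: 5^51 ≡ 102; 5^34 ≡ 56; 5^6 ≡ 72 — none is 1, so 5 is a primitive root.
So 5 is the smallest generator of (Z/103Z)^×.

5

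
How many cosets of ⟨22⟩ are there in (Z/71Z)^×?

1

By Lagrange's theorem, ord_71(22) divides φ(71) = 71 − 1 = 70 = 2 · 5 · 7.
Divisors of 70: 1, 2, 5, 7, 10, 14, 35, 70.
Evaluate successive powers at the divisors of 70:
22^1 ≡ 22 (mod 71)
22^2 ≡ 58 (mod 71)
22^5 ≡ 26 (mod 71)
22^7 ≡ 17 (mod 71)
22^10 ≡ 37 (mod 71)
22^14 ≡ 5 (mod 71)
22^35 ≡ 70 (mod 71)
22^70 ≡ 1 (mod 71) ✓
Thus |⟨22⟩| = ord(22) = 70.
Index = |(Z/71Z)^×| / |⟨22⟩| = 70 / 70 = 1.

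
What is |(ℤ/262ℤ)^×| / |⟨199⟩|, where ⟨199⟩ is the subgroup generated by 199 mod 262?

5

By Lagrange's theorem, ord_262(199) divides φ(262) = φ(2)·φ(131) = 1·130 = 130 = 2 · 5 · 13.
Divisors of 130: 1, 2, 5, 10, 13, 26, 65, 130.
Test each divisor d:
199^1 ≡ 199
199^2 ≡ 39
199^5 ≡ 69
199^10 ≡ 45
199^13 ≡ 261
199^26 ≡ 1
The order of 199 is 26, so the subgroup it generates has 26 elements.
[(Z/262Z)^× : ⟨199⟩] = 130/26 = 5.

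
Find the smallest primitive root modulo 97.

φ(97) = 97 − 1 = 96 = 2^5 · 3.
g is a primitive root iff g^(96/q) ≢ 1 (mod 97) for each prime q ∈ {2, 3}.
g = 2: 2^48 ≡ 1 — hits 1, so not a primitive root.
g = 3: 3^48 ≡ 1 — hits 1, so not a primitive root.
g = 4: 4^48 ≡ 1 — hits 1, so not a primitive root.
g = 5: 5^48 ≡ 96; 5^32 ≡ 35 — none is 1, so 5 is a primitive root.
So 5 is the smallest generator of (Z/97Z)^×.

5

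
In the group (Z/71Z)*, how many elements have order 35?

φ(71) = 71 − 1 = 70 = 2 · 5 · 7.
(Z/71Z)^× is cyclic (|G| = 70); a cyclic group of order m has exactly φ(d) elements of each order d | m, and none otherwise.
35 = 5 · 7 divides 70, and φ(35) = 24.

24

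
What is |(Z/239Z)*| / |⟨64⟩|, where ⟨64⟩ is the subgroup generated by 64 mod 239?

By Lagrange's theorem, ord_239(64) divides φ(239) = 239 − 1 = 238 = 2 · 7 · 17.
Divisors of 238: 1, 2, 7, 14, 17, 34, 119, 238.
Check 64^d mod 239 for each divisor in increasing order:
64^1 ≡ 64 (mod 239)
64^2 ≡ 33 (mod 239)
64^7 ≡ 71 (mod 239)
64^14 ≡ 22 (mod 239)
64^17 ≡ 98 (mod 239)
64^34 ≡ 44 (mod 239)
64^119 ≡ 1 (mod 239) ✓
The order of 64 is 119, so the subgroup it generates has 119 elements.
Index = |(Z/239Z)^×| / |⟨64⟩| = 238 / 119 = 2.

2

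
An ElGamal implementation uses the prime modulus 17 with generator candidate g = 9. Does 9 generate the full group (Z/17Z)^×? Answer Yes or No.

φ(17) = 17 − 1 = 16 = 2^4.
An element g generates (Z/17Z)^× iff g^(16/q) ≢ 1 (mod 17) for each prime q ∈ {2}.
9^8 ≡ 1 (mod 17)  [q = 2: ≡ 1 ✗]
The check at q = 2 fails, so 9 generates a proper subgroup.

No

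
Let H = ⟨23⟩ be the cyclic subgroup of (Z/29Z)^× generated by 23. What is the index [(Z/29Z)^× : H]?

4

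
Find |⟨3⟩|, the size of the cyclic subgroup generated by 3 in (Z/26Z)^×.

3

The order of 3 must divide φ(26) = φ(2)·φ(13) = 1·12 = 12 = 2^2 · 3.
Divisors of 12: 1, 2, 3, 4, 6, 12.
Test each divisor d:
3^1 ≡ 3 (mod 26)
3^2 ≡ 9 (mod 26)
3^3 ≡ 1 (mod 26) ✓
Hence ord(3) = 3.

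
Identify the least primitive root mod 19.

φ(19) = 19 − 1 = 18 = 2 · 3^2.
Test candidates g = 2, 3, … against the prime factors q ∈ {2, 3} of φ(19): g is a generator iff g^(18/q) ≢ 1 for every such q.
g = 2: 2^9 ≡ 18; 2^6 ≡ 7 — none is 1, so 2 is a primitive root.
The smallest primitive root modulo 19 is 2.

2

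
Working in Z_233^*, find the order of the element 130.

ord(130) | φ(233) = 233 − 1 = 232 = 2^3 · 29.
Divisors of 232: 1, 2, 4, 8, 29, 58, 116, 232.
Compute 130^d (mod 233) for the divisors d until we hit 1:
130^1 ≡ 130 (mod 233)
130^2 ≡ 124 (mod 233)
130^4 ≡ 231 (mod 233)
130^8 ≡ 4 (mod 233)
130^29 ≡ 136 (mod 233)
130^58 ≡ 89 (mod 233)
130^116 ≡ 232 (mod 233)
130^232 ≡ 1 (mod 233) ✓
So ord_233(130) = 232.

232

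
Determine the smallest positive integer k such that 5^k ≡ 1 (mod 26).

4

Since 5 ∈ (Z/26Z)^×, its order divides φ(26) = φ(2)·φ(13) = 1·12 = 12 = 2^2 · 3.
Divisors of 12: 1, 2, 3, 4, 6, 12.
Compute 5^d (mod 26) for the divisors d until we hit 1:
5^1 ≡ 5 (mod 26)
5^2 ≡ 25 (mod 26)
5^3 ≡ 21 (mod 26)
5^4 ≡ 1 (mod 26) ✓
Hence ord(5) = 4.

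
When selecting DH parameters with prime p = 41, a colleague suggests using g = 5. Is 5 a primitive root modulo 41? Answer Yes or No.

No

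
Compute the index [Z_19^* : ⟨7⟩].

The order of 7 must divide φ(19) = 19 − 1 = 18 = 2 · 3^2.
Divisors of 18: 1, 2, 3, 6, 9, 18.
Evaluate successive powers at the divisors of 18:
7^1 ≡ 7 (mod 19)
7^2 ≡ 11 (mod 19)
7^3 ≡ 1 (mod 19) ✓
So ord_19(7) = 3, hence |⟨7⟩| = 3.
[(Z/19Z)^× : ⟨7⟩] = 18/3 = 6.

6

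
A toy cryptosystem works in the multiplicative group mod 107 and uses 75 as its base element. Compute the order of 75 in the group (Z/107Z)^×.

The order of 75 must divide φ(107) = 107 − 1 = 106 = 2 · 53.
Divisors of 106: 1, 2, 53, 106.
Test each divisor d:
75^1 ≡ 75
75^2 ≡ 61
75^53 ≡ 1
Therefore the multiplicative order of 75 modulo 107 is 53.

53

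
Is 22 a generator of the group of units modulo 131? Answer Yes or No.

φ(131) = 131 − 1 = 130 = 2 · 5 · 13.
22 is a primitive root mod 131 iff 22^(φ(131)/q) ≢ 1 for every prime q | φ(131), i.e. q ∈ {2, 5, 13}.
22^65 ≡ 130 (mod 131)  [q = 2: ≢ 1 ✓]
22^26 ≡ 58 (mod 131)  [q = 5: ≢ 1 ✓]
22^10 ≡ 80 (mod 131)  [q = 13: ≢ 1 ✓]
All checks pass, so 22 has order 130 and is a primitive root modulo 131.

Yes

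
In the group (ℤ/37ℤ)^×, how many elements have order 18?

φ(37) = 37 − 1 = 36 = 2^2 · 3^2.
Since (Z/37Z)^× is cyclic of order 36, the number of elements of order d is φ(d) when d | 36 and 0 otherwise.
18 = 2 · 3^2 divides 36, and φ(18) = 6.

6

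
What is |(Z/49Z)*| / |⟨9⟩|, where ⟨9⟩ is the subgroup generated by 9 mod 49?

By Lagrange's theorem, ord_49(9) divides φ(49) = φ(7^2) = 7·(7−1) = 42 = 2 · 3 · 7.
Divisors of 42: 1, 2, 3, 6, 7, 14, 21, 42.
Compute 9^d (mod 49) for the divisors d until we hit 1:
9^1 ≡ 9 (mod 49)
9^2 ≡ 32 (mod 49)
9^3 ≡ 43 (mod 49)
9^6 ≡ 36 (mod 49)
9^7 ≡ 30 (mod 49)
9^14 ≡ 18 (mod 49)
9^21 ≡ 1 (mod 49) ✓
The order of 9 is 21, so the subgroup it generates has 21 elements.
The index is φ(49) / ord(9) = 42 / 21 = 2.

2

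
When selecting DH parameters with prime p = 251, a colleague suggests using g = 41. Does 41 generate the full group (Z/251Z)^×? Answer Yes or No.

φ(251) = 251 − 1 = 250 = 2 · 5^3.
Test 41^(250/q) mod 251 for each prime factor q of 250:
41^125 ≡ 1 (mod 251)  [q = 2: ≡ 1 ✗]
41^50 ≡ 149 (mod 251)  [q = 5: ≢ 1 ✓]
Since 41^125 ≡ 1, the order of 41 divides 125 < 250, so 41 is not a primitive root.

No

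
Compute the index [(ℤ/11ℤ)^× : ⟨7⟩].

The order of 7 must divide φ(11) = 11 − 1 = 10 = 2 · 5.
Divisors of 10: 1, 2, 5, 10.
Evaluate successive powers at the divisors of 10:
7^1 ≡ 7 (mod 11)
7^2 ≡ 5 (mod 11)
7^5 ≡ 10 (mod 11)
7^10 ≡ 1 (mod 11) ✓
Thus |⟨7⟩| = ord(7) = 10.
The index is φ(11) / ord(7) = 10 / 10 = 1.

1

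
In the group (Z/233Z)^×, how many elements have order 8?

4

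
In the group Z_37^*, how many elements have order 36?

12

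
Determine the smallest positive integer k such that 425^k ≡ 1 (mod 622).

310

ord(425) | φ(622) = φ(2)·φ(311) = 1·310 = 310 = 2 · 5 · 31.
Divisors of 310: 1, 2, 5, 10, 31, 62, 155, 310.
Test each divisor d:
425^1 ≡ 425 (mod 622)
425^2 ≡ 245 (mod 622)
425^5 ≡ 539 (mod 622)
425^10 ≡ 47 (mod 622)
425^31 ≡ 95 (mod 622)
425^62 ≡ 317 (mod 622)
425^155 ≡ 621 (mod 622)
425^310 ≡ 1 (mod 622) ✓
Hence ord(425) = 310.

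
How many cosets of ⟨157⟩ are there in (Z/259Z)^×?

12

Since 157 ∈ (Z/259Z)^×, its order divides φ(259) = φ(7·37) = (7−1)·(37−1) = 6·36 = 216 = 2^3 · 3^3.
Divisors of 216: 1, 2, 3, 4, 6, 8, 9, 12, 18, 24, 27, 36, 54, 72, 108, 216.
Evaluate successive powers at the divisors of 216:
157^1 ≡ 157
157^2 ≡ 44
157^3 ≡ 174
157^4 ≡ 123
157^6 ≡ 232
157^8 ≡ 107
157^9 ≡ 223
157^12 ≡ 211
157^18 ≡ 1
The order of 157 is 18, so the subgroup it generates has 18 elements.
Index = |(Z/259Z)^×| / |⟨157⟩| = 216 / 18 = 12.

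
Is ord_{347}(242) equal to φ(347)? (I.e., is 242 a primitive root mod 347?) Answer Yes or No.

Yes

φ(347) = 347 − 1 = 346 = 2 · 173.
An element g generates (Z/347Z)^× iff g^(346/q) ≢ 1 (mod 347) for each prime q ∈ {2, 173}.
242^173 ≡ 346 (mod 347)  [q = 2: ≢ 1 ✓]
242^2 ≡ 268 (mod 347)  [q = 173: ≢ 1 ✓]
None equal 1, so ord_347(242) = 346: 242 is a primitive root.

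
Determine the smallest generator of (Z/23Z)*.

φ(23) = 23 − 1 = 22 = 2 · 11.
g is a primitive root iff g^(22/q) ≢ 1 (mod 23) for each prime q ∈ {2, 11}.
g = 2: 2^11 ≡ 1 — hits 1, so not a primitive root.
g = 3: 3^11 ≡ 1 — hits 1, so not a primitive root.
g = 4: 4^11 ≡ 1 — hits 1, so not a primitive root.
g = 5: 5^11 ≡ 22; 5^2 ≡ 2 — none is 1, so 5 is a primitive root.
The smallest primitive root modulo 23 is 5.

5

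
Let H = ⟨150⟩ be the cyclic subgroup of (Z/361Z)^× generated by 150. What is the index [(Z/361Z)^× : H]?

The order of 150 must divide φ(361) = φ(19^2) = 19·(19−1) = 342 = 2 · 3^2 · 19.
Divisors of 342: 1, 2, 3, 6, 9, 18, 19, 38, 57, 114, 171, 342.
Compute 150^d (mod 361) for the divisors d until we hit 1:
150^1 ≡ 150
150^2 ≡ 118
150^3 ≡ 11
150^6 ≡ 121
150^9 ≡ 248
150^18 ≡ 134
150^19 ≡ 245
150^38 ≡ 99
150^57 ≡ 68
150^114 ≡ 292
150^171 ≡ 1
So ord_361(150) = 171, hence |⟨150⟩| = 171.
[(Z/361Z)^× : ⟨150⟩] = 342/171 = 2.

2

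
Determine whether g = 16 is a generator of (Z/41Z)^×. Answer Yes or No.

φ(41) = 41 − 1 = 40 = 2^3 · 5.
It suffices to check that the order of 16 is not a proper divisor of 40: compute 16^(40/q) for q ∈ {2, 5}.
16^20 ≡ 1 (mod 41)  [q = 2: ≡ 1 ✗]
16^8 ≡ 37 (mod 41)  [q = 5: ≢ 1 ✓]
Since 16^20 ≡ 1, the order of 16 divides 20 < 40, so 16 is not a primitive root.

No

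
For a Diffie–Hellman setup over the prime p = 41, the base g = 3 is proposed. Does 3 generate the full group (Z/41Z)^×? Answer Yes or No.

No

φ(41) = 41 − 1 = 40 = 2^3 · 5.
3 is a primitive root mod 41 iff 3^(φ(41)/q) ≢ 1 for every prime q | φ(41), i.e. q ∈ {2, 5}.
3^20 ≡ 40 (mod 41)  [q = 2: ≢ 1 ✓]
3^8 ≡ 1 (mod 41)  [q = 5: ≡ 1 ✗]
The check at q = 5 fails, so 3 generates a proper subgroup.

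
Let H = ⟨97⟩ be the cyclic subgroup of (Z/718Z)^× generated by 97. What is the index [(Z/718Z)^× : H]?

1

Since 97 ∈ (Z/718Z)^×, its order divides φ(718) = φ(2)·φ(359) = 1·358 = 358 = 2 · 179.
Divisors of 358: 1, 2, 179, 358.
Compute 97^d (mod 718) for the divisors d until we hit 1:
97^1 ≡ 97 (mod 718)
97^2 ≡ 75 (mod 718)
97^179 ≡ 717 (mod 718)
97^358 ≡ 1 (mod 718) ✓
Thus |⟨97⟩| = ord(97) = 358.
Index = |(Z/718Z)^×| / |⟨97⟩| = 358 / 358 = 1.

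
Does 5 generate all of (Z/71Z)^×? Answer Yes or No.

φ(71) = 71 − 1 = 70 = 2 · 5 · 7.
An element g generates (Z/71Z)^× iff g^(70/q) ≢ 1 (mod 71) for each prime q ∈ {2, 5, 7}.
5^35 ≡ 1 (mod 71)  [q = 2: ≡ 1 ✗]
5^14 ≡ 57 (mod 71)  [q = 5: ≢ 1 ✓]
5^10 ≡ 1 (mod 71)  [q = 7: ≡ 1 ✗]
Since 5^35 ≡ 1, the order of 5 divides 35 < 70, so 5 is not a primitive root.

No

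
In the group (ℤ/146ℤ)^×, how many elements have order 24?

8

φ(146) = φ(2)·φ(73) = 1·72 = 72 = 2^3 · 3^2.
Since (Z/146Z)^× is cyclic of order 72, the number of elements of order d is φ(d) when d | 72 and 0 otherwise.
24 = 2^3 · 3 divides 72, and φ(24) = 8.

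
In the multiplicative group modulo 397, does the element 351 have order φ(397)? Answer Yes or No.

Yes

φ(397) = 397 − 1 = 396 = 2^2 · 3^2 · 11.
351 is a primitive root mod 397 iff 351^(φ(397)/q) ≢ 1 for every prime q | φ(397), i.e. q ∈ {2, 3, 11}.
351^198 ≡ 396 (mod 397)  [q = 2: ≢ 1 ✓]
351^132 ≡ 34 (mod 397)  [q = 3: ≢ 1 ✓]
351^36 ≡ 31 (mod 397)  [q = 11: ≢ 1 ✓]
None equal 1, so ord_397(351) = 396: 351 is a primitive root.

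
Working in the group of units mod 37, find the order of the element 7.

9

By Lagrange's theorem, ord_37(7) divides φ(37) = 37 − 1 = 36 = 2^2 · 3^2.
Divisors of 36: 1, 2, 3, 4, 6, 9, 12, 18, 36.
Check 7^d mod 37 for each divisor in increasing order:
7^1 ≡ 7 (mod 37)
7^2 ≡ 12 (mod 37)
7^3 ≡ 10 (mod 37)
7^4 ≡ 33 (mod 37)
7^6 ≡ 26 (mod 37)
7^9 ≡ 1 (mod 37) ✓
Therefore the multiplicative order of 7 modulo 37 is 9.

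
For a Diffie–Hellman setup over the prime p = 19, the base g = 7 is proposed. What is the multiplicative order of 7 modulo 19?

3

The order of 7 must divide φ(19) = 19 − 1 = 18 = 2 · 3^2.
Divisors of 18: 1, 2, 3, 6, 9, 18.
Test each divisor d:
7^1 ≡ 7 (mod 19)
7^2 ≡ 11 (mod 19)
7^3 ≡ 1 (mod 19) ✓
Hence ord(7) = 3.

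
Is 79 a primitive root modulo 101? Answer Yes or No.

No

φ(101) = 101 − 1 = 100 = 2^2 · 5^2.
An element g generates (Z/101Z)^× iff g^(100/q) ≢ 1 (mod 101) for each prime q ∈ {2, 5}.
79^50 ≡ 1 (mod 101)  [q = 2: ≡ 1 ✗]
79^20 ≡ 84 (mod 101)  [q = 5: ≢ 1 ✓]
Since 79^50 ≡ 1, the order of 79 divides 50 < 100, so 79 is not a primitive root.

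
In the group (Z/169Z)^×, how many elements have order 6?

2

φ(169) = φ(13^2) = 13·(13−1) = 156 = 2^2 · 3 · 13.
In a cyclic group of order 156, there are φ(d) elements of order d for each divisor d of 156, and zero for non-divisors.
6 = 2 · 3 divides 156, and φ(6) = 2.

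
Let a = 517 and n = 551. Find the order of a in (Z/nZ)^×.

63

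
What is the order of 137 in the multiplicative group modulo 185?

12

By Lagrange's theorem, ord_185(137) divides φ(185) = φ(5·37) = (5−1)·(37−1) = 4·36 = 144 = 2^4 · 3^2.
Divisors of 144: 1, 2, 3, 4, 6, 8, 9, 12, 16, 18, 24, 36, 48, 72, 144.
Test each divisor d:
137^1 ≡ 137 (mod 185)
137^2 ≡ 84 (mod 185)
137^3 ≡ 38 (mod 185)
137^4 ≡ 26 (mod 185)
137^6 ≡ 149 (mod 185)
137^8 ≡ 121 (mod 185)
137^9 ≡ 112 (mod 185)
137^12 ≡ 1 (mod 185) ✓
So ord_185(137) = 12.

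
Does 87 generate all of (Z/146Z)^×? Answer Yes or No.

Yes

φ(146) = φ(2)·φ(73) = 1·72 = 72 = 2^3 · 3^2.
87 is a primitive root mod 146 iff 87^(φ(146)/q) ≢ 1 for every prime q | φ(146), i.e. q ∈ {2, 3}.
87^36 ≡ 145 (mod 146)  [q = 2: ≢ 1 ✓]
87^24 ≡ 137 (mod 146)  [q = 3: ≢ 1 ✓]
All checks pass, so 87 has order 72 and is a primitive root modulo 146.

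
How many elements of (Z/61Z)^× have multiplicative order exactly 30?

8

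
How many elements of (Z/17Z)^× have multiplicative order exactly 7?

0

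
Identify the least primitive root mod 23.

5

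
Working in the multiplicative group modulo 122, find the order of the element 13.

ord(13) | φ(122) = φ(2)·φ(61) = 1·60 = 60 = 2^2 · 3 · 5.
Divisors of 60: 1, 2, 3, 4, 5, 6, 10, 12, 15, 20, 30, 60.
Compute 13^d (mod 122) for the divisors d until we hit 1:
13^1 ≡ 13
13^2 ≡ 47
13^3 ≡ 1
The smallest such exponent is 3, so the order of 13 is 3.

3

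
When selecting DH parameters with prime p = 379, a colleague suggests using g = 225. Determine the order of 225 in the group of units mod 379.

189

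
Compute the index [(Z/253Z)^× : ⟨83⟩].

2

By Lagrange's theorem, ord_253(83) divides φ(253) = φ(11·23) = (11−1)·(23−1) = 10·22 = 220 = 2^2 · 5 · 11.
Divisors of 220: 1, 2, 4, 5, 10, 11, 20, 22, 44, 55, 110, 220.
Compute 83^d (mod 253) for the divisors d until we hit 1:
83^1 ≡ 83 (mod 253)
83^2 ≡ 58 (mod 253)
83^4 ≡ 75 (mod 253)
83^5 ≡ 153 (mod 253)
83^10 ≡ 133 (mod 253)
83^11 ≡ 160 (mod 253)
83^20 ≡ 232 (mod 253)
83^22 ≡ 47 (mod 253)
83^44 ≡ 185 (mod 253)
83^55 ≡ 252 (mod 253)
83^110 ≡ 1 (mod 253) ✓
Thus |⟨83⟩| = ord(83) = 110.
Index = |(Z/253Z)^×| / |⟨83⟩| = 220 / 110 = 2.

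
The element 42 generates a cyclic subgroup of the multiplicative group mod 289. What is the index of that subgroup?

2

ord(42) | φ(289) = φ(17^2) = 17·(17−1) = 272 = 2^4 · 17.
Divisors of 272: 1, 2, 4, 8, 16, 17, 34, 68, 136, 272.
Compute 42^d (mod 289) for the divisors d until we hit 1:
42^1 ≡ 42
42^2 ≡ 30
42^4 ≡ 33
42^8 ≡ 222
42^16 ≡ 154
42^17 ≡ 110
42^34 ≡ 251
42^68 ≡ 288
42^136 ≡ 1
The order of 42 is 136, so the subgroup it generates has 136 elements.
The index is φ(289) / ord(42) = 272 / 136 = 2.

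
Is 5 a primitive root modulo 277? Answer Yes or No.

Yes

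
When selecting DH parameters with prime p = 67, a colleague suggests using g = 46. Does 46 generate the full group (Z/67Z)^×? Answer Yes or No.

Yes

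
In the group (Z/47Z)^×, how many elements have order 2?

1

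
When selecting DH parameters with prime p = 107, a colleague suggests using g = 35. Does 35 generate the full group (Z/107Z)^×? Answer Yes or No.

φ(107) = 107 − 1 = 106 = 2 · 53.
An element g generates (Z/107Z)^× iff g^(106/q) ≢ 1 (mod 107) for each prime q ∈ {2, 53}.
35^53 ≡ 1 (mod 107)  [q = 2: ≡ 1 ✗]
35^2 ≡ 48 (mod 107)  [q = 53: ≢ 1 ✓]
The check at q = 2 fails, so 35 generates a proper subgroup.

No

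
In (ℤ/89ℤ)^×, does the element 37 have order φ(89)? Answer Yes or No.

φ(89) = 89 − 1 = 88 = 2^3 · 11.
An element g generates (Z/89Z)^× iff g^(88/q) ≢ 1 (mod 89) for each prime q ∈ {2, 11}.
37^44 ≡ 88 (mod 89)  [q = 2: ≢ 1 ✓]
37^8 ≡ 1 (mod 89)  [q = 11: ≡ 1 ✗]
37^8 ≡ 1 shows ord(37) | 8, strictly less than φ(89); not a primitive root.

No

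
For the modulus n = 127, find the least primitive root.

3

φ(127) = 127 − 1 = 126 = 2 · 3^2 · 7.
Test candidates g = 2, 3, … against the prime factors q ∈ {2, 3, 7} of φ(127): g is a generator iff g^(126/q) ≢ 1 for every such q.
g = 2: 2^63 ≡ 1 — hits 1, so not a primitive root.
g = 3: 3^63 ≡ 126; 3^42 ≡ 107; 3^18 ≡ 4 — none is 1, so 3 is a primitive root.
Hence the least primitive root of 127 is 3.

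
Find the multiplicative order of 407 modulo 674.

By Lagrange's theorem, ord_674(407) divides φ(674) = φ(2)·φ(337) = 1·336 = 336 = 2^4 · 3 · 7.
Divisors of 336: 1, 2, 3, 4, 6, 7, 8, 12, 14, 16, 21, 24, 28, 42, 48, 56, 84, 112, 168, 336.
Test each divisor d:
407^1 ≡ 407
407^2 ≡ 519
407^3 ≡ 271
407^4 ≡ 435
407^6 ≡ 649
407^7 ≡ 609
407^8 ≡ 505
407^12 ≡ 625
407^14 ≡ 181
407^16 ≡ 253
407^21 ≡ 367
407^24 ≡ 379
407^28 ≡ 409
407^42 ≡ 563
407^48 ≡ 79
407^56 ≡ 129
407^84 ≡ 189
407^112 ≡ 465
407^168 ≡ 673
407^336 ≡ 1
So ord_674(407) = 336.

336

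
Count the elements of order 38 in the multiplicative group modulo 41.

φ(41) = 41 − 1 = 40 = 2^3 · 5.
(Z/41Z)^× is cyclic (|G| = 40); a cyclic group of order m has exactly φ(d) elements of each order d | m, and none otherwise.
Since 38 ∤ 40, the count is 0.

0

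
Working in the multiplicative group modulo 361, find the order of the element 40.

342

Since 40 ∈ (Z/361Z)^×, its order divides φ(361) = φ(19^2) = 19·(19−1) = 342 = 2 · 3^2 · 19.
Divisors of 342: 1, 2, 3, 6, 9, 18, 19, 38, 57, 114, 171, 342.
Compute 40^d (mod 361) for the divisors d until we hit 1:
40^1 ≡ 40
40^2 ≡ 156
40^3 ≡ 103
40^6 ≡ 140
40^9 ≡ 341
40^18 ≡ 39
40^19 ≡ 116
40^38 ≡ 99
40^57 ≡ 293
40^114 ≡ 292
40^171 ≡ 360
40^342 ≡ 1
So ord_361(40) = 342.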